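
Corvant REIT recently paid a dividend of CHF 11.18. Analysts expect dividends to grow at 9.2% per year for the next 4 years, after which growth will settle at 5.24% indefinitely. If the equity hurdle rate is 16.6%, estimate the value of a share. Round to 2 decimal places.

CHF 117.74

Two-stage DDM. Project D₁…D_4 at 0.092, terminal growth 0.0524, discount at r = 0.166.
D_1 = 12.2086
D_2 = 13.3317
D_3 = 14.5583
D_4 = 15.8976
Terminal value at t=4: TV = D_5/(r−g) = 16.7307/(0.166−0.0524) = 147.2770
P₀ = 12.2086/(1+0.166)^1 + 13.3317/(1+0.166)^2 + 14.5583/(1+0.166)^3 + 15.8976/(1+0.166)^4 + 147.2770/(1+0.166)^4 = 117.7392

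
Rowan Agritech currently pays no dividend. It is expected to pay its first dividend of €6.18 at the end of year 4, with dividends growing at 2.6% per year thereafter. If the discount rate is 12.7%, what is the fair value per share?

€42.75

Deferred-dividend DDM. At t=3 the remaining stream is a growing perpetuity with first payment D_4 = 6.18.
V_3 = D_4/(r−g) = 6.18/(0.127−0.026) = 61.1881
P₀ = V_3/(1+r)^3 = 61.1881/(1+0.127)^3 = 42.7460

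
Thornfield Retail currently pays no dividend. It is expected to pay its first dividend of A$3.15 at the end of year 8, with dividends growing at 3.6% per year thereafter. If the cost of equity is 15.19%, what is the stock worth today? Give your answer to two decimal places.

A$10.10

Deferred-dividend DDM. At t=7 the remaining stream is a growing perpetuity with first payment D_8 = 3.15.
V_7 = D_8/(r−g) = 3.15/(0.1519−0.036) = 27.1786
P₀ = V_7/(1+r)^7 = 27.1786/(1+0.1519)^7 = 10.1001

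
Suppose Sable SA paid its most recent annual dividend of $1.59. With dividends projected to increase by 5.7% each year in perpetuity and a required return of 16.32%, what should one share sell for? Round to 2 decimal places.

Gordon growth model: P₀ = D₁/(r − g). D₁ = 1.59 × (1 + 0.057) = 1.6806.
P₀ = 1.6806 / (0.1632 − 0.057) = 1.6806 / 0.1062 = 15.8251

$15.83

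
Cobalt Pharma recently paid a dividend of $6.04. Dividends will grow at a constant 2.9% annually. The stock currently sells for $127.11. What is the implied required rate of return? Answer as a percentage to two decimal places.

Rearranging the constant-growth DDM: r = D₁/P₀ + g.
D₁ = 6.04 × (1 + 0.029) = 6.2152.
r = 6.2152 / 127.11 + 0.029 = 0.04890 + 0.029 = 0.07790

7.79%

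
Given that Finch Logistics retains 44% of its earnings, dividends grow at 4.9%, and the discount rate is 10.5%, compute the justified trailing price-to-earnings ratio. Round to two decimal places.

10.49

Payout ratio b = 1 − 0.44 = 0.56.
Justified trailing P/E = b(1+g)/(r−g) = 0.56×(1+0.049)/(0.105−0.049) = 10.4900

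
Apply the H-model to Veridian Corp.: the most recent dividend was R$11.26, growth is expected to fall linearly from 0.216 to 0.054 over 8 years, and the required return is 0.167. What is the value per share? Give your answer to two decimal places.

R$169.60

H-model: P₀ = D₀[(1+g_L) + H(g_S−g_L)]/(r−g_L), with H = 8/2 = 4.
P₀ = 11.26 × [(1+0.054) + 4×(0.216−0.054)] / (0.167−0.054)
   = 11.26 × 1.7020 / 0.113 = 169.5975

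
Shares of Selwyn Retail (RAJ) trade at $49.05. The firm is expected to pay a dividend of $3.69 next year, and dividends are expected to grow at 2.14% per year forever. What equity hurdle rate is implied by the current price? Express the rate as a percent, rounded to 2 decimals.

9.66%

Rearranging the constant-growth DDM: r = D₁/P₀ + g.
r = 3.6900 / 49.05 + 0.0214 = 0.07523 + 0.0214 = 0.09663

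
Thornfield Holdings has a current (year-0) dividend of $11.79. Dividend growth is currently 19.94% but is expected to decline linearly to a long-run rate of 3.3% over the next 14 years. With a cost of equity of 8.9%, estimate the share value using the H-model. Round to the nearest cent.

H-model: P₀ = D₀[(1+g_L) + H(g_S−g_L)]/(r−g_L), with H = 14/2 = 7.
P₀ = 11.79 × [(1+0.033) + 7×(0.1994−0.033)] / (0.089−0.033)
   = 11.79 × 2.1978 / 0.056 = 462.7154

$462.72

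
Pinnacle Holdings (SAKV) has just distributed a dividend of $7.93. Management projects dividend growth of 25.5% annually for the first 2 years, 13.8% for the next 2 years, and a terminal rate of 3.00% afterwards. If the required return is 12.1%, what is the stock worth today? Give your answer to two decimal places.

$155.09

Three-stage DDM. Project D₁…D_4; terminal Gordon value at t=4 with g = 0.03; discount at r = 0.121.
D_1 = 9.9521
D_2 = 12.4899
D_3 = 14.2136
D_4 = 16.1750
TV_4 = 16.6603/(0.121−0.03) = 183.0800
P₀ = Σ Dₜ/(1+r)ᵗ + TV_4/(1+r)^4 = 155.0859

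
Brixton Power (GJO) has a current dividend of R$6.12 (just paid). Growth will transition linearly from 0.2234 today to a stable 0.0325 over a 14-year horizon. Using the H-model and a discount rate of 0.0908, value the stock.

H-model: P₀ = D₀[(1+g_L) + H(g_S−g_L)]/(r−g_L), with H = 14/2 = 7.
P₀ = 6.12 × [(1+0.0325) + 7×(0.2234−0.0325)] / (0.0908−0.0325)
   = 6.12 × 2.3688 / 0.0583 = 248.6631

R$248.66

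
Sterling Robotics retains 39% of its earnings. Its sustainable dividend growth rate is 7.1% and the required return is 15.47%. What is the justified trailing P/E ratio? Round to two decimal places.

Payout ratio b = 1 − 0.39 = 0.61.
Justified trailing P/E = b(1+g)/(r−g) = 0.61×(1+0.071)/(0.1547−0.071) = 7.8054

7.81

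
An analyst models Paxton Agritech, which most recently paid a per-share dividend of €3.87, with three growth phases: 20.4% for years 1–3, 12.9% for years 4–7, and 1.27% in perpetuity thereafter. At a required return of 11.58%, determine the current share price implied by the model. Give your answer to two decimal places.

€83.63

Three-stage DDM. Project D₁…D_7; terminal Gordon value at t=7 with g = 0.0127; discount at r = 0.1158.
D_1 = 4.6595
D_2 = 5.6100
D_3 = 6.7545
D_4 = 7.6258
D_5 = 8.6095
D_6 = 9.7201
D_7 = 10.9740
TV_7 = 11.1134/(0.1158−0.0127) = 107.7924
P₀ = Σ Dₜ/(1+r)ᵗ + TV_7/(1+r)^7 = 83.6341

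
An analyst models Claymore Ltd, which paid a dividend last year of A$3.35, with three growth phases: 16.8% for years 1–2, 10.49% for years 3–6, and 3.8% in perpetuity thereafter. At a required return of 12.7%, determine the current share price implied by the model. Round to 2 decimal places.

Three-stage DDM. Project D₁…D_6; terminal Gordon value at t=6 with g = 0.038; discount at r = 0.127.
D_1 = 3.9128
D_2 = 4.5702
D_3 = 5.0496
D_4 = 5.5793
D_5 = 6.1645
D_6 = 6.8112
TV_6 = 7.0700/(0.127−0.038) = 79.4383
P₀ = Σ Dₜ/(1+r)ᵗ + TV_6/(1+r)^6 = 59.5400

A$59.54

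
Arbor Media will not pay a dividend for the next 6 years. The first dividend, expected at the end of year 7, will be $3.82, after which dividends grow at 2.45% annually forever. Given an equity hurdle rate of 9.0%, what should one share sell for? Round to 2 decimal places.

$34.77

Deferred-dividend DDM. At t=6 the remaining stream is a growing perpetuity with first payment D_7 = 3.82.
V_6 = D_7/(r−g) = 3.82/(0.09−0.0245) = 58.3206
P₀ = V_6/(1+r)^6 = 58.3206/(1+0.09)^6 = 34.7747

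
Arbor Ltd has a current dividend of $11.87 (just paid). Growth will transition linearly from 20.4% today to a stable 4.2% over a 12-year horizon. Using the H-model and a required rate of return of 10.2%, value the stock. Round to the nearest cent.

H-model: P₀ = D₀[(1+g_L) + H(g_S−g_L)]/(r−g_L), with H = 12/2 = 6.
P₀ = 11.87 × [(1+0.042) + 6×(0.204−0.042)] / (0.102−0.042)
   = 11.87 × 2.0140 / 0.06 = 398.4363

$398.44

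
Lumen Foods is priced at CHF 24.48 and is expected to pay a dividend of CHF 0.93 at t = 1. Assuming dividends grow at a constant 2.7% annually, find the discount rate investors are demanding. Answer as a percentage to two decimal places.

6.50%

Rearranging the constant-growth DDM: r = D₁/P₀ + g.
r = 0.9300 / 24.48 + 0.027 = 0.03799 + 0.027 = 0.06499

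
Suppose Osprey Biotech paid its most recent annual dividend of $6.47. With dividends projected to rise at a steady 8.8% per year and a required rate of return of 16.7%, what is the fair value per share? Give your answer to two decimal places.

$89.11

Gordon growth model: P₀ = D₁/(r − g). D₁ = 6.47 × (1 + 0.088) = 7.0394.
P₀ = 7.0394 / (0.167 − 0.088) = 7.0394 / 0.079 = 89.1058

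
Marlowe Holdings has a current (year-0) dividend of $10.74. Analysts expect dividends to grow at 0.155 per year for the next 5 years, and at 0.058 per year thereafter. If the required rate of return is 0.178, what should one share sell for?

Two-stage DDM. Project D₁…D_5 at 0.155, terminal growth 0.058, discount at r = 0.178.
D_1 = 12.4047
D_2 = 14.3274
D_3 = 16.5482
D_4 = 19.1131
D_5 = 22.0757
Terminal value at t=5: TV = D_6/(r−g) = 23.3561/(0.178−0.058) = 194.6340
P₀ = 12.4047/(1+0.178)^1 + 14.3274/(1+0.178)^2 + 16.5482/(1+0.178)^3 + 19.1131/(1+0.178)^4 + 22.0757/(1+0.178)^5 + 194.6340/(1+0.178)^5 = 136.4362

$136.44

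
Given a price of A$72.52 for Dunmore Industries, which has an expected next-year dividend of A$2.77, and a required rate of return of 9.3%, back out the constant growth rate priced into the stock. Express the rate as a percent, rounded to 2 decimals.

From P₀ = D₁/(r − g), the implied growth is g = r − D₁/P₀.
g = 0.093 − 2.77/72.52 = 0.093 − 0.03820 = 0.05480

5.48%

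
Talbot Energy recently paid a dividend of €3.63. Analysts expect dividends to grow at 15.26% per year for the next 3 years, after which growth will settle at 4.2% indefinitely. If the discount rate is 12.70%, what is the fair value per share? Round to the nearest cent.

€58.99

Two-stage DDM. Project D₁…D_3 at 0.1526, terminal growth 0.042, discount at r = 0.127.
D_1 = 4.1839
D_2 = 4.8224
D_3 = 5.5583
Terminal value at t=3: TV = D_4/(r−g) = 5.7918/(0.127−0.042) = 68.1383
P₀ = 4.1839/(1+0.127)^1 + 4.8224/(1+0.127)^2 + 5.5583/(1+0.127)^3 + 68.1383/(1+0.127)^3 = 58.9936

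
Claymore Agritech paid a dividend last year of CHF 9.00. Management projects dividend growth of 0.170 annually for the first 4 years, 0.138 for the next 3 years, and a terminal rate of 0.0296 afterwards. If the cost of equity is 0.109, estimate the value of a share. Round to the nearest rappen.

CHF 232.68

Three-stage DDM. Project D₁…D_7; terminal Gordon value at t=7 with g = 0.0296; discount at r = 0.109.
D_1 = 10.5300
D_2 = 12.3201
D_3 = 14.4145
D_4 = 16.8650
D_5 = 19.1924
D_6 = 21.8409
D_7 = 24.8549
TV_7 = 25.5906/(0.109−0.0296) = 322.3003
P₀ = Σ Dₜ/(1+r)ᵗ + TV_7/(1+r)^7 = 232.6804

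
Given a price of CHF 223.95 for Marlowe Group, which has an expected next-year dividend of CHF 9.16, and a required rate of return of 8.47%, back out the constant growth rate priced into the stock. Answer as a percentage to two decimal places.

4.38%

From P₀ = D₁/(r − g), the implied growth is g = r − D₁/P₀.
g = 0.0847 − 9.16/223.95 = 0.0847 − 0.04090 = 0.04380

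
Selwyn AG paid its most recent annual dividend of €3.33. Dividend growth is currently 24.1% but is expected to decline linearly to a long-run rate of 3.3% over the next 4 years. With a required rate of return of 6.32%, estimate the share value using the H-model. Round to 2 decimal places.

H-model: P₀ = D₀[(1+g_L) + H(g_S−g_L)]/(r−g_L), with H = 4/2 = 2.
P₀ = 3.33 × [(1+0.033) + 2×(0.241−0.033)] / (0.0632−0.033)
   = 3.33 × 1.4490 / 0.0302 = 159.7738

€159.77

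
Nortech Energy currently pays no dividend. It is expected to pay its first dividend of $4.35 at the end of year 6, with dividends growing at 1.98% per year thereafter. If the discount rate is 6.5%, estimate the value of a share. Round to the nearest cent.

Deferred-dividend DDM. At t=5 the remaining stream is a growing perpetuity with first payment D_6 = 4.35.
V_5 = D_6/(r−g) = 4.35/(0.065−0.0198) = 96.2389
P₀ = V_5/(1+r)^5 = 96.2389/(1+0.065)^5 = 70.2430

$70.24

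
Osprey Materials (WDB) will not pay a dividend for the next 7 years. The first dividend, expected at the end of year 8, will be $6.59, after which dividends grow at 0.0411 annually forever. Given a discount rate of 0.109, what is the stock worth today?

$47.04

Deferred-dividend DDM. At t=7 the remaining stream is a growing perpetuity with first payment D_8 = 6.59.
V_7 = D_8/(r−g) = 6.59/(0.109−0.0411) = 97.0545
P₀ = V_7/(1+r)^7 = 97.0545/(1+0.109)^7 = 47.0430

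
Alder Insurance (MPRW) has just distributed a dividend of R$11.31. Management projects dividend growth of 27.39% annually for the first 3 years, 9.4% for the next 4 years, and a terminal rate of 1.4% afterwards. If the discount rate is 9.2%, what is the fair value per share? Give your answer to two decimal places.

R$353.83

Three-stage DDM. Project D₁…D_7; terminal Gordon value at t=7 with g = 0.014; discount at r = 0.092.
D_1 = 14.4078
D_2 = 18.3541
D_3 = 23.3813
D_4 = 25.5791
D_5 = 27.9836
D_6 = 30.6140
D_7 = 33.4918
TV_7 = 33.9606/(0.092−0.014) = 435.3928
P₀ = Σ Dₜ/(1+r)ᵗ + TV_7/(1+r)^7 = 353.8313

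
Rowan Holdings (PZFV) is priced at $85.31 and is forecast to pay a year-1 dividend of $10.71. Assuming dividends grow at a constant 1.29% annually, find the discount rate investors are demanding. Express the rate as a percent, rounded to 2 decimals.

13.84%

Rearranging the constant-growth DDM: r = D₁/P₀ + g.
r = 10.7100 / 85.31 + 0.0129 = 0.12554 + 0.0129 = 0.13844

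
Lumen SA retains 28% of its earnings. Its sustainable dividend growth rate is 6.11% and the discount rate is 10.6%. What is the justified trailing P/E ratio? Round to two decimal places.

17.02

Payout ratio b = 1 − 0.28 = 0.72.
Justified trailing P/E = b(1+g)/(r−g) = 0.72×(1+0.0611)/(0.106−0.0611) = 17.0154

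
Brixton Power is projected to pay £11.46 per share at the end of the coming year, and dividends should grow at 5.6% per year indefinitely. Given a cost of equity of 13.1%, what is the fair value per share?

£152.80

Gordon growth model: P₀ = D₁/(r − g), with D₁ = 11.46 given directly.
P₀ = 11.4600 / (0.131 − 0.056) = 11.4600 / 0.075 = 152.8000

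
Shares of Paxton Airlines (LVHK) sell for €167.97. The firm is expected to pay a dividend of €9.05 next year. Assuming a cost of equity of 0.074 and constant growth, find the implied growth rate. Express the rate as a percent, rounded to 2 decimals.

2.01%

From P₀ = D₁/(r − g), the implied growth is g = r − D₁/P₀.
g = 0.074 − 9.05/167.97 = 0.074 − 0.05388 = 0.02012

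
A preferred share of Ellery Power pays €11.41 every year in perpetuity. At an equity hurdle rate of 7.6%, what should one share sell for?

Zero-growth DDM (perpetuity): P₀ = D/r = 11.41 / 0.076 = 150.1316

€150.13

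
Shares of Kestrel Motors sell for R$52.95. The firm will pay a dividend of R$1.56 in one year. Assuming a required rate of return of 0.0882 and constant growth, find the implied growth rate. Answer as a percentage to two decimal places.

5.87%

From P₀ = D₁/(r − g), the implied growth is g = r − D₁/P₀.
g = 0.0882 − 1.56/52.95 = 0.0882 − 0.02946 = 0.05874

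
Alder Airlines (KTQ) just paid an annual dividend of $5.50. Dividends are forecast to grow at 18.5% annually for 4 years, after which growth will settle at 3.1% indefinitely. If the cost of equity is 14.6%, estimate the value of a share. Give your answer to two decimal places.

$80.31

Two-stage DDM. Project D₁…D_4 at 0.185, terminal growth 0.031, discount at r = 0.146.
D_1 = 6.5175
D_2 = 7.7232
D_3 = 9.1520
D_4 = 10.8452
Terminal value at t=4: TV = D_5/(r−g) = 11.1814/(0.146−0.031) = 97.2292
P₀ = 6.5175/(1+0.146)^1 + 7.7232/(1+0.146)^2 + 9.1520/(1+0.146)^3 + 10.8452/(1+0.146)^4 + 97.2292/(1+0.146)^4 = 80.3079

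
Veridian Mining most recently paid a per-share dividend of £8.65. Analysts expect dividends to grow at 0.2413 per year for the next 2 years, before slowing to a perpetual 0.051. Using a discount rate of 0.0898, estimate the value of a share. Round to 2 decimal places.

£325.06

Two-stage DDM. Project D₁…D_2 at 0.2413, terminal growth 0.051, discount at r = 0.0898.
D_1 = 10.7372
D_2 = 13.3281
Terminal value at t=2: TV = D_3/(r−g) = 14.0079/(0.0898−0.051) = 361.0278
P₀ = 10.7372/(1+0.0898)^1 + 13.3281/(1+0.0898)^2 + 361.0278/(1+0.0898)^2 = 325.0560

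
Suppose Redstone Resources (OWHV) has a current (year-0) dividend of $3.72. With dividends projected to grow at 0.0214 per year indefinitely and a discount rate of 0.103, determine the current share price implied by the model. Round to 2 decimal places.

Gordon growth model: P₀ = D₁/(r − g). D₁ = 3.72 × (1 + 0.0214) = 3.7996.
P₀ = 3.7996 / (0.103 − 0.0214) = 3.7996 / 0.0816 = 46.5638

$46.56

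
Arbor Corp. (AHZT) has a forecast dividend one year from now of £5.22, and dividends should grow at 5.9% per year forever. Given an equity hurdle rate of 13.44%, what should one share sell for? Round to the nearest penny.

Gordon growth model: P₀ = D₁/(r − g), with D₁ = 5.22 given directly.
P₀ = 5.2200 / (0.1344 − 0.059) = 5.2200 / 0.0754 = 69.2308

£69.23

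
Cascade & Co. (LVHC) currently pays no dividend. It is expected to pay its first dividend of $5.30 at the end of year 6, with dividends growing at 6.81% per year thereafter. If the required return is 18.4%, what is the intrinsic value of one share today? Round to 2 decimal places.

Deferred-dividend DDM. At t=5 the remaining stream is a growing perpetuity with first payment D_6 = 5.30.
V_5 = D_6/(r−g) = 5.30/(0.184−0.0681) = 45.7291
P₀ = V_5/(1+r)^5 = 45.7291/(1+0.184)^5 = 19.6532

$19.65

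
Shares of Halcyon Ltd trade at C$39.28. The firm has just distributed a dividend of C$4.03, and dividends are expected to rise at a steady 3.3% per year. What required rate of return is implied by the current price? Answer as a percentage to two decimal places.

Rearranging the constant-growth DDM: r = D₁/P₀ + g.
D₁ = 4.03 × (1 + 0.033) = 4.1630.
r = 4.1630 / 39.28 + 0.033 = 0.10598 + 0.033 = 0.13898

13.90%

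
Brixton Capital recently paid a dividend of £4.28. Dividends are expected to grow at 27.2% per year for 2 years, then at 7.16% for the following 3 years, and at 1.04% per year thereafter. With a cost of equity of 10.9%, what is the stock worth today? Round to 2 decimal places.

£78.37

Three-stage DDM. Project D₁…D_5; terminal Gordon value at t=5 with g = 0.0104; discount at r = 0.109.
D_1 = 5.4442
D_2 = 6.9250
D_3 = 7.4208
D_4 = 7.9521
D_5 = 8.5215
TV_5 = 8.6101/(0.109−0.0104) = 87.3238
P₀ = Σ Dₜ/(1+r)ᵗ + TV_5/(1+r)^5 = 78.3740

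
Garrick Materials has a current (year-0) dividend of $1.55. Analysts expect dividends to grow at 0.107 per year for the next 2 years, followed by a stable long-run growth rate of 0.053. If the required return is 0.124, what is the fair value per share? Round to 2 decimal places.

Two-stage DDM. Project D₁…D_2 at 0.107, terminal growth 0.053, discount at r = 0.124.
D_1 = 1.7159
D_2 = 1.8994
Terminal value at t=2: TV = D_3/(r−g) = 2.0001/(0.124−0.053) = 28.1707
P₀ = 1.7159/(1+0.124)^1 + 1.8994/(1+0.124)^2 + 28.1707/(1+0.124)^2 = 25.3279

$25.33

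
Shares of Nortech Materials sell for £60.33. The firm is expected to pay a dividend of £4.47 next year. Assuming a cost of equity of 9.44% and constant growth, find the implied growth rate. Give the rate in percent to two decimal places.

From P₀ = D₁/(r − g), the implied growth is g = r − D₁/P₀.
g = 0.0944 − 4.47/60.33 = 0.0944 − 0.07409 = 0.02031

2.03%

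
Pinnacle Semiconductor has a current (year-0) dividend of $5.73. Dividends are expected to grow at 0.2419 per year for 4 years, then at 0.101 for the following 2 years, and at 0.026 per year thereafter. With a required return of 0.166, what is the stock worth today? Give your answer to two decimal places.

Three-stage DDM. Project D₁…D_6; terminal Gordon value at t=6 with g = 0.026; discount at r = 0.166.
D_1 = 7.1161
D_2 = 8.8375
D_3 = 10.9753
D_4 = 13.6302
D_5 = 15.0068
D_6 = 16.5225
TV_6 = 16.9521/(0.166−0.026) = 121.0863
P₀ = Σ Dₜ/(1+r)ᵗ + TV_6/(1+r)^6 = 88.6226

$88.62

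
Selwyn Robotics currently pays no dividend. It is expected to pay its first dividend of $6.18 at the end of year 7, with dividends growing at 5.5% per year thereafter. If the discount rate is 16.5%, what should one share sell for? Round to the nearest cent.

Deferred-dividend DDM. At t=6 the remaining stream is a growing perpetuity with first payment D_7 = 6.18.
V_6 = D_7/(r−g) = 6.18/(0.165−0.055) = 56.1818
P₀ = V_6/(1+r)^6 = 56.1818/(1+0.165)^6 = 22.4719

$22.47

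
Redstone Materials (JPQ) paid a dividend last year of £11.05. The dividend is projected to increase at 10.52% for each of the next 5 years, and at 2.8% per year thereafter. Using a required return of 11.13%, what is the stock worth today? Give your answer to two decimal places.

Two-stage DDM. Project D₁…D_5 at 0.1052, terminal growth 0.028, discount at r = 0.1113.
D_1 = 12.2125
D_2 = 13.4972
D_3 = 14.9171
D_4 = 16.4864
D_5 = 18.2208
Terminal value at t=5: TV = D_6/(r−g) = 18.7309/(0.1113−0.028) = 224.8613
P₀ = 12.2125/(1+0.1113)^1 + 13.4972/(1+0.1113)^2 + 14.9171/(1+0.1113)^3 + 16.4864/(1+0.1113)^4 + 18.2208/(1+0.1113)^5 + 224.8613/(1+0.1113)^5 = 187.0124

£187.01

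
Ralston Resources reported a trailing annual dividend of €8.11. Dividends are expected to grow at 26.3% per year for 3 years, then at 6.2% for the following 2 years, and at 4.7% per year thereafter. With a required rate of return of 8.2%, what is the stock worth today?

€430.23

Three-stage DDM. Project D₁…D_5; terminal Gordon value at t=5 with g = 0.047; discount at r = 0.082.
D_1 = 10.2429
D_2 = 12.9368
D_3 = 16.3392
D_4 = 17.3522
D_5 = 18.4281
TV_5 = 19.2942/(0.082−0.047) = 551.2627
P₀ = Σ Dₜ/(1+r)ᵗ + TV_5/(1+r)^5 = 430.2279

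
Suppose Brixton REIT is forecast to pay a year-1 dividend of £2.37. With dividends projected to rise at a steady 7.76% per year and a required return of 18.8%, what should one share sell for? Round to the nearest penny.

£21.47

Gordon growth model: P₀ = D₁/(r − g), with D₁ = 2.37 given directly.
P₀ = 2.3700 / (0.188 − 0.0776) = 2.3700 / 0.1104 = 21.4674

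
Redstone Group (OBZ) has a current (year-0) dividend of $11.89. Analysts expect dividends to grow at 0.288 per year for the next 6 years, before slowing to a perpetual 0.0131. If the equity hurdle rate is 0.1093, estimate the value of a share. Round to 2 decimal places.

Two-stage DDM. Project D₁…D_6 at 0.288, terminal growth 0.0131, discount at r = 0.1093.
D_1 = 15.3143
D_2 = 19.7248
D_3 = 25.4056
D_4 = 32.7224
D_5 = 42.1465
D_6 = 54.2846
Terminal value at t=6: TV = D_7/(r−g) = 54.9958/(0.1093−0.0131) = 571.6817
P₀ = 15.3143/(1+0.1093)^1 + 19.7248/(1+0.1093)^2 + 25.4056/(1+0.1093)^3 + 32.7224/(1+0.1093)^4 + 42.1465/(1+0.1093)^5 + 54.2846/(1+0.1093)^6 + 571.6817/(1+0.1093)^6 = 431.0832

$431.08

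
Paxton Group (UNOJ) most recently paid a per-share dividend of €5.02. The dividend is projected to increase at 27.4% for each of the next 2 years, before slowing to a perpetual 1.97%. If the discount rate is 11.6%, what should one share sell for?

Two-stage DDM. Project D₁…D_2 at 0.274, terminal growth 0.0197, discount at r = 0.116.
D_1 = 6.3955
D_2 = 8.1478
Terminal value at t=2: TV = D_3/(r−g) = 8.3084/(0.116−0.0197) = 86.2757
P₀ = 6.3955/(1+0.116)^1 + 8.1478/(1+0.116)^2 + 86.2757/(1+0.116)^2 = 81.5452

€81.55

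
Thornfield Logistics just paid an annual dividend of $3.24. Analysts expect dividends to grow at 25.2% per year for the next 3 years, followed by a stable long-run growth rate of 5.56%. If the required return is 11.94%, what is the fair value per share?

Two-stage DDM. Project D₁…D_3 at 0.252, terminal growth 0.0556, discount at r = 0.1194.
D_1 = 4.0565
D_2 = 5.0787
D_3 = 6.3585
Terminal value at t=3: TV = D_4/(r−g) = 6.7121/(0.1194−0.0556) = 105.2051
P₀ = 4.0565/(1+0.1194)^1 + 5.0787/(1+0.1194)^2 + 6.3585/(1+0.1194)^3 + 105.2051/(1+0.1194)^3 = 87.2134

$87.21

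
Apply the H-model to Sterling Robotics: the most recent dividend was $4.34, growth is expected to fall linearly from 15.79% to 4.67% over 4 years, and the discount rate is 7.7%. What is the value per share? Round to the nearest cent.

H-model: P₀ = D₀[(1+g_L) + H(g_S−g_L)]/(r−g_L), with H = 4/2 = 2.
P₀ = 4.34 × [(1+0.0467) + 2×(0.1579−0.0467)] / (0.077−0.0467)
   = 4.34 × 1.2691 / 0.0303 = 181.7787

$181.78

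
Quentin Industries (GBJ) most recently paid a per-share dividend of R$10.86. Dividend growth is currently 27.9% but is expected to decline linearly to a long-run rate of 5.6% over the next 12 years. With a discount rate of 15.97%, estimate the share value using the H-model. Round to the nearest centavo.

H-model: P₀ = D₀[(1+g_L) + H(g_S−g_L)]/(r−g_L), with H = 12/2 = 6.
P₀ = 10.86 × [(1+0.056) + 6×(0.279−0.056)] / (0.1597−0.056)
   = 10.86 × 2.3940 / 0.1037 = 250.7121

R$250.71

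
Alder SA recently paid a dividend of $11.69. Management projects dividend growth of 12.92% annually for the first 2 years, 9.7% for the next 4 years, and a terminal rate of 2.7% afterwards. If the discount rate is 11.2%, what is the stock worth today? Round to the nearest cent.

$208.48

Three-stage DDM. Project D₁…D_6; terminal Gordon value at t=6 with g = 0.027; discount at r = 0.112.
D_1 = 13.2003
D_2 = 14.9058
D_3 = 16.3517
D_4 = 17.9378
D_5 = 19.6778
D_6 = 21.5865
TV_6 = 22.1694/(0.112−0.027) = 260.8160
P₀ = Σ Dₜ/(1+r)ᵗ + TV_6/(1+r)^6 = 208.4836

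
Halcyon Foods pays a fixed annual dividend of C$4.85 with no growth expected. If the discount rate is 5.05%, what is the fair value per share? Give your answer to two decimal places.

C$96.04

Zero-growth DDM (perpetuity): P₀ = D/r = 4.85 / 0.0505 = 96.0396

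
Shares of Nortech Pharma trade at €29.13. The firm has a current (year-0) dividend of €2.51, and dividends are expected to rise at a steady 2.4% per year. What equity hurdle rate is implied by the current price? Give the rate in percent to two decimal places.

11.22%

Rearranging the constant-growth DDM: r = D₁/P₀ + g.
D₁ = 2.51 × (1 + 0.024) = 2.5702.
r = 2.5702 / 29.13 + 0.024 = 0.08823 + 0.024 = 0.11223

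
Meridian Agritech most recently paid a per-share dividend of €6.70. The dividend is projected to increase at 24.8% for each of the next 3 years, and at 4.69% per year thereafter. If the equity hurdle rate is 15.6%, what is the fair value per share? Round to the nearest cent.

€104.37

Two-stage DDM. Project D₁…D_3 at 0.248, terminal growth 0.0469, discount at r = 0.156.
D_1 = 8.3616
D_2 = 10.4353
D_3 = 13.0232
Terminal value at t=3: TV = D_4/(r−g) = 13.6340/(0.156−0.0469) = 124.9681
P₀ = 8.3616/(1+0.156)^1 + 10.4353/(1+0.156)^2 + 13.0232/(1+0.156)^3 + 124.9681/(1+0.156)^3 = 104.3681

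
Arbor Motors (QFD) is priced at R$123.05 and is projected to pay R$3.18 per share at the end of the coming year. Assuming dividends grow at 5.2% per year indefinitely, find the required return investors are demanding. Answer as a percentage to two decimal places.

Rearranging the constant-growth DDM: r = D₁/P₀ + g.
r = 3.1800 / 123.05 + 0.052 = 0.02584 + 0.052 = 0.07784

7.78%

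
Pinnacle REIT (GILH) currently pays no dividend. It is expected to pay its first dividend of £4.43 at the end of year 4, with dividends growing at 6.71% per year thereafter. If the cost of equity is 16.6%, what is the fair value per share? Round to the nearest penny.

Deferred-dividend DDM. At t=3 the remaining stream is a growing perpetuity with first payment D_4 = 4.43.
V_3 = D_4/(r−g) = 4.43/(0.166−0.0671) = 44.7927
P₀ = V_3/(1+r)^3 = 44.7927/(1+0.166)^3 = 28.2561

£28.26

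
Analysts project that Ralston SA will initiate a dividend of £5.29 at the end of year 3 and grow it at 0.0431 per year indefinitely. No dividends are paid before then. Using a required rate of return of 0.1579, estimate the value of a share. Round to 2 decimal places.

£34.37

Deferred-dividend DDM. At t=2 the remaining stream is a growing perpetuity with first payment D_3 = 5.29.
V_2 = D_3/(r−g) = 5.29/(0.1579−0.0431) = 46.0801
P₀ = V_2/(1+r)^2 = 46.0801/(1+0.1579)^2 = 34.3694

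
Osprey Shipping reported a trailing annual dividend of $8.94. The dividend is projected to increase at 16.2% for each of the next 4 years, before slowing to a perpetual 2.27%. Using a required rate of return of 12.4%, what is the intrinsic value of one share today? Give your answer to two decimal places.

$141.98

Two-stage DDM. Project D₁…D_4 at 0.162, terminal growth 0.0227, discount at r = 0.124.
D_1 = 10.3883
D_2 = 12.0712
D_3 = 14.0267
D_4 = 16.2990
Terminal value at t=4: TV = D_5/(r−g) = 16.6690/(0.124−0.0227) = 164.5511
P₀ = 10.3883/(1+0.124)^1 + 12.0712/(1+0.124)^2 + 14.0267/(1+0.124)^3 + 16.2990/(1+0.124)^4 + 164.5511/(1+0.124)^4 = 141.9809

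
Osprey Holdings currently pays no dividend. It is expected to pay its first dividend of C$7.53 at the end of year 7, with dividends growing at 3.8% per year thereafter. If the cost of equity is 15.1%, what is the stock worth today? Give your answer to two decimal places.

Deferred-dividend DDM. At t=6 the remaining stream is a growing perpetuity with first payment D_7 = 7.53.
V_6 = D_7/(r−g) = 7.53/(0.151−0.038) = 66.6372
P₀ = V_6/(1+r)^6 = 66.6372/(1+0.151)^6 = 28.6592

C$28.66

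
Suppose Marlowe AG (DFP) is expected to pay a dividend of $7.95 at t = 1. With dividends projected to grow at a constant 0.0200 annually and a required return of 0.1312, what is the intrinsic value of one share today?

Gordon growth model: P₀ = D₁/(r − g), with D₁ = 7.95 given directly.
P₀ = 7.9500 / (0.1312 − 0.02) = 7.9500 / 0.1112 = 71.4928

$71.49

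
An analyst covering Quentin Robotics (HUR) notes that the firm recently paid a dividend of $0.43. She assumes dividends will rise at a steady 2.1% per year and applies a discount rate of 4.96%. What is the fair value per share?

$15.35

Gordon growth model: P₀ = D₁/(r − g). D₁ = 0.43 × (1 + 0.021) = 0.4390.
P₀ = 0.4390 / (0.0496 − 0.021) = 0.4390 / 0.0286 = 15.3507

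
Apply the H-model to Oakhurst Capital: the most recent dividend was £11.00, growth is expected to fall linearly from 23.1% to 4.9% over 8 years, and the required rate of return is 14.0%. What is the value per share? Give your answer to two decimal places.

H-model: P₀ = D₀[(1+g_L) + H(g_S−g_L)]/(r−g_L), with H = 8/2 = 4.
P₀ = 11.00 × [(1+0.049) + 4×(0.231−0.049)] / (0.14−0.049)
   = 11.00 × 1.7770 / 0.091 = 214.8022

£214.80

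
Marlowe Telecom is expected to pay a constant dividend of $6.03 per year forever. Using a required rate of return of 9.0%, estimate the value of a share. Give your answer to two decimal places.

$67.00

Zero-growth DDM (perpetuity): P₀ = D/r = 6.03 / 0.09 = 67.0000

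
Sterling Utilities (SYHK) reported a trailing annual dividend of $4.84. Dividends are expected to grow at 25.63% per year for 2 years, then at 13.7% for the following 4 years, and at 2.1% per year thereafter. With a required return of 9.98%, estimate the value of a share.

$132.79

Three-stage DDM. Project D₁…D_6; terminal Gordon value at t=6 with g = 0.021; discount at r = 0.0998.
D_1 = 6.0805
D_2 = 7.6389
D_3 = 8.6855
D_4 = 9.8754
D_5 = 11.2283
D_6 = 12.7666
TV_6 = 13.0347/(0.0998−0.021) = 165.4145
P₀ = Σ Dₜ/(1+r)ᵗ + TV_6/(1+r)^6 = 132.7897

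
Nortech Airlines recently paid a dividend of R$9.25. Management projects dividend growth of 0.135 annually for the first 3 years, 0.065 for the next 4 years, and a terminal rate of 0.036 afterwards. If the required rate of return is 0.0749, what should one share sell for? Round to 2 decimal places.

Three-stage DDM. Project D₁…D_7; terminal Gordon value at t=7 with g = 0.036; discount at r = 0.0749.
D_1 = 10.4987
D_2 = 11.9161
D_3 = 13.5248
D_4 = 14.4039
D_5 = 15.3401
D_6 = 16.3372
D_7 = 17.3991
TV_7 = 18.0255/(0.0749−0.036) = 463.3807
P₀ = Σ Dₜ/(1+r)ᵗ + TV_7/(1+r)^7 = 353.0233

R$353.02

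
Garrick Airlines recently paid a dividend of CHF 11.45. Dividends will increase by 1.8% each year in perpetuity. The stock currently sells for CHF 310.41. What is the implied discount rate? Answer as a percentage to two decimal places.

Rearranging the constant-growth DDM: r = D₁/P₀ + g.
D₁ = 11.45 × (1 + 0.018) = 11.6561.
r = 11.6561 / 310.41 + 0.018 = 0.03755 + 0.018 = 0.05555

5.56%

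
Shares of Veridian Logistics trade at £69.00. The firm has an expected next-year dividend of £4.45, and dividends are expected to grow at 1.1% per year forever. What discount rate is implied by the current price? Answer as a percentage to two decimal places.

7.55%

Rearranging the constant-growth DDM: r = D₁/P₀ + g.
r = 4.4500 / 69.00 + 0.011 = 0.06449 + 0.011 = 0.07549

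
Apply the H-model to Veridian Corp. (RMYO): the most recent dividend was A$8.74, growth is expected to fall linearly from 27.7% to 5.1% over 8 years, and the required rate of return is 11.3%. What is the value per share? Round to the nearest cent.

H-model: P₀ = D₀[(1+g_L) + H(g_S−g_L)]/(r−g_L), with H = 8/2 = 4.
P₀ = 8.74 × [(1+0.051) + 4×(0.277−0.051)] / (0.113−0.051)
   = 8.74 × 1.9550 / 0.062 = 275.5919

A$275.59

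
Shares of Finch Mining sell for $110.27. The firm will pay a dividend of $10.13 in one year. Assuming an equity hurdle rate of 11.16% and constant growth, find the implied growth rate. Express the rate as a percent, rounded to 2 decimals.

1.97%

From P₀ = D₁/(r − g), the implied growth is g = r − D₁/P₀.
g = 0.1116 − 10.13/110.27 = 0.1116 − 0.09187 = 0.01973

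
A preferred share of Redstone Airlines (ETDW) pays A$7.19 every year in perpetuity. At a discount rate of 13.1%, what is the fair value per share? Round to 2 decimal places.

Zero-growth DDM (perpetuity): P₀ = D/r = 7.19 / 0.131 = 54.8855

A$54.89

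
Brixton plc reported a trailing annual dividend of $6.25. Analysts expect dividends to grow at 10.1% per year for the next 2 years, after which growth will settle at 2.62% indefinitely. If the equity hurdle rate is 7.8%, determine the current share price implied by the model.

$142.06

Two-stage DDM. Project D₁…D_2 at 0.101, terminal growth 0.0262, discount at r = 0.078.
D_1 = 6.8812
D_2 = 7.5763
Terminal value at t=2: TV = D_3/(r−g) = 7.7748/(0.078−0.0262) = 150.0918
P₀ = 6.8812/(1+0.078)^1 + 7.5763/(1+0.078)^2 + 150.0918/(1+0.078)^2 = 142.0603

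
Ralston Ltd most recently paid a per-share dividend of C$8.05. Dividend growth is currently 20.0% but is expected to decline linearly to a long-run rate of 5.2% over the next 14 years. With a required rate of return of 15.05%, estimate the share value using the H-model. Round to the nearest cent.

H-model: P₀ = D₀[(1+g_L) + H(g_S−g_L)]/(r−g_L), with H = 14/2 = 7.
P₀ = 8.05 × [(1+0.052) + 7×(0.2−0.052)] / (0.1505−0.052)
   = 8.05 × 2.0880 / 0.0985 = 170.6437

C$170.64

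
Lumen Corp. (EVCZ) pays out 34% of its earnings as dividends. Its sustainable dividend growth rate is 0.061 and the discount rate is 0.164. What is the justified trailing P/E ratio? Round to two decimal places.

Justified trailing P/E = b(1+g)/(r−g) = 0.34×(1+0.061)/(0.164−0.061) = 3.5023

3.50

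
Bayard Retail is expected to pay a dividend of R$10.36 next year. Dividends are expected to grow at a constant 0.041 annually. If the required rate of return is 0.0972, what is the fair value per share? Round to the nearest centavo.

Gordon growth model: P₀ = D₁/(r − g), with D₁ = 10.36 given directly.
P₀ = 10.3600 / (0.0972 − 0.041) = 10.3600 / 0.0562 = 184.3416

R$184.34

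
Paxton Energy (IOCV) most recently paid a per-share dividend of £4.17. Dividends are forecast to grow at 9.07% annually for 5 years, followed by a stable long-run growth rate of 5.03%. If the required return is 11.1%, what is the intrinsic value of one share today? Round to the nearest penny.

£85.53

Two-stage DDM. Project D₁…D_5 at 0.0907, terminal growth 0.0503, discount at r = 0.111.
D_1 = 4.5482
D_2 = 4.9607
D_3 = 5.4107
D_4 = 5.9014
D_5 = 6.4367
Terminal value at t=5: TV = D_6/(r−g) = 6.7605/(0.111−0.0503) = 111.3749
P₀ = 4.5482/(1+0.111)^1 + 4.9607/(1+0.111)^2 + 5.4107/(1+0.111)^3 + 5.9014/(1+0.111)^4 + 6.4367/(1+0.111)^5 + 111.3749/(1+0.111)^5 = 85.5332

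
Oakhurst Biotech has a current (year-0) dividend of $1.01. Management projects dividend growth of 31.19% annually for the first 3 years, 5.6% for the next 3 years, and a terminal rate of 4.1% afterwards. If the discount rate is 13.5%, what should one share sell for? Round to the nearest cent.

Three-stage DDM. Project D₁…D_6; terminal Gordon value at t=6 with g = 0.041; discount at r = 0.135.
D_1 = 1.3250
D_2 = 1.7383
D_3 = 2.2805
D_4 = 2.4082
D_5 = 2.5430
D_6 = 2.6854
TV_6 = 2.7955/(0.135−0.041) = 29.7398
P₀ = Σ Dₜ/(1+r)ᵗ + TV_6/(1+r)^6 = 22.0450

$22.05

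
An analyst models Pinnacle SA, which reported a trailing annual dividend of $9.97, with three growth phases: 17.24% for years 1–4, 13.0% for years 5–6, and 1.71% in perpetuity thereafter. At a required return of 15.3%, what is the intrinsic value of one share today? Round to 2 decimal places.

$138.89

Three-stage DDM. Project D₁…D_6; terminal Gordon value at t=6 with g = 0.0171; discount at r = 0.153.
D_1 = 11.6888
D_2 = 13.7040
D_3 = 16.0665
D_4 = 18.8364
D_5 = 21.2852
D_6 = 24.0522
TV_6 = 24.4635/(0.153−0.0171) = 180.0112
P₀ = Σ Dₜ/(1+r)ᵗ + TV_6/(1+r)^6 = 138.8854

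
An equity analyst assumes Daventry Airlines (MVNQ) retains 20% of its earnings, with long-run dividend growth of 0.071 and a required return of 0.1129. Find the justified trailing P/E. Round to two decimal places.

Payout ratio b = 1 − 0.20 = 0.80.
Justified trailing P/E = b(1+g)/(r−g) = 0.80×(1+0.071)/(0.1129−0.071) = 20.4487

20.45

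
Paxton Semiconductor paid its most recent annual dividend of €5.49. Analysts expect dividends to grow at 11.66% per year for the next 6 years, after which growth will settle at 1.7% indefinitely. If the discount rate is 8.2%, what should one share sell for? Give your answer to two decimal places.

Two-stage DDM. Project D₁…D_6 at 0.1166, terminal growth 0.017, discount at r = 0.082.
D_1 = 6.1301
D_2 = 6.8449
D_3 = 7.6430
D_4 = 8.5342
D_5 = 9.5293
D_6 = 10.6404
Terminal value at t=6: TV = D_7/(r−g) = 10.8213/(0.082−0.017) = 166.4814
P₀ = 6.1301/(1+0.082)^1 + 6.8449/(1+0.082)^2 + 7.6430/(1+0.082)^3 + 8.5342/(1+0.082)^4 + 9.5293/(1+0.082)^5 + 10.6404/(1+0.082)^6 + 166.4814/(1+0.082)^6 = 140.5830

€140.58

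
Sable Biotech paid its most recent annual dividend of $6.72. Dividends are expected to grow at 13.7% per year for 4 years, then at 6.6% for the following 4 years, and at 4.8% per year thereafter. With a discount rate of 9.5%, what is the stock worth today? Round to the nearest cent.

$215.25

Three-stage DDM. Project D₁…D_8; terminal Gordon value at t=8 with g = 0.048; discount at r = 0.095.
D_1 = 7.6406
D_2 = 8.6874
D_3 = 9.8776
D_4 = 11.2308
D_5 = 11.9720
D_6 = 12.7622
D_7 = 13.6045
D_8 = 14.5024
TV_8 = 15.1985/(0.095−0.048) = 323.3727
P₀ = Σ Dₜ/(1+r)ᵗ + TV_8/(1+r)^8 = 215.2463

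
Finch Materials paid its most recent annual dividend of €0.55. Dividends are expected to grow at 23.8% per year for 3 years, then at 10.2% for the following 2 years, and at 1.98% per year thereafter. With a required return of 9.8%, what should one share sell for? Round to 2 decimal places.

€14.05

Three-stage DDM. Project D₁…D_5; terminal Gordon value at t=5 with g = 0.0198; discount at r = 0.098.
D_1 = 0.6809
D_2 = 0.8430
D_3 = 1.0436
D_4 = 1.1500
D_5 = 1.2673
TV_5 = 1.2924/(0.098−0.0198) = 16.5271
P₀ = Σ Dₜ/(1+r)ᵗ + TV_5/(1+r)^5 = 14.0488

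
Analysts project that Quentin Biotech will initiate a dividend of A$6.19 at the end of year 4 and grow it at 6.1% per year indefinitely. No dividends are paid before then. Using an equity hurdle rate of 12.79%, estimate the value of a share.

Deferred-dividend DDM. At t=3 the remaining stream is a growing perpetuity with first payment D_4 = 6.19.
V_3 = D_4/(r−g) = 6.19/(0.1279−0.061) = 92.5262
P₀ = V_3/(1+r)^3 = 92.5262/(1+0.1279)^3 = 64.4841

A$64.48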